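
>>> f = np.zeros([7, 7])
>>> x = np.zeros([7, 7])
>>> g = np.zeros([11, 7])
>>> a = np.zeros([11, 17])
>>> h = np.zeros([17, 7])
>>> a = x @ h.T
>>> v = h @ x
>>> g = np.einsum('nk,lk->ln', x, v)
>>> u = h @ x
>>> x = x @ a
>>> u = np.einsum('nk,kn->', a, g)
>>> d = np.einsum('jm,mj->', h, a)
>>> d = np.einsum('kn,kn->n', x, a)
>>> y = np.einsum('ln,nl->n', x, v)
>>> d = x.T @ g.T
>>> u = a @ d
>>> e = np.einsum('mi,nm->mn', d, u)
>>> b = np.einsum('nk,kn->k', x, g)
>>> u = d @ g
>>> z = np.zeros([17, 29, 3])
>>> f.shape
(7, 7)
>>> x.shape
(7, 17)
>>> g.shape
(17, 7)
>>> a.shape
(7, 17)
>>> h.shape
(17, 7)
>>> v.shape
(17, 7)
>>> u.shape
(17, 7)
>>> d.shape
(17, 17)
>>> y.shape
(17,)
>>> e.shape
(17, 7)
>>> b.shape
(17,)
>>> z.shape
(17, 29, 3)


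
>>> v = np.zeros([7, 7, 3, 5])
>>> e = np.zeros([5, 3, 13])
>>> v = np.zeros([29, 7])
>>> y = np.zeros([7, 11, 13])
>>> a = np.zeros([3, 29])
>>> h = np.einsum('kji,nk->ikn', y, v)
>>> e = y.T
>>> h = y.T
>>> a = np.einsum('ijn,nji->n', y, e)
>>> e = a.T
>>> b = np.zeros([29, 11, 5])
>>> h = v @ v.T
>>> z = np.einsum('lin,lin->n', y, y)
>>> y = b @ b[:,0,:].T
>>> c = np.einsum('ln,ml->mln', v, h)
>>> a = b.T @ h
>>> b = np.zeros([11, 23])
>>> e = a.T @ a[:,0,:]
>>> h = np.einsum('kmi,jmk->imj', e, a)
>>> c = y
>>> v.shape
(29, 7)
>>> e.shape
(29, 11, 29)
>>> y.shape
(29, 11, 29)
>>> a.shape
(5, 11, 29)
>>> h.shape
(29, 11, 5)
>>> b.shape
(11, 23)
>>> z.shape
(13,)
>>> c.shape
(29, 11, 29)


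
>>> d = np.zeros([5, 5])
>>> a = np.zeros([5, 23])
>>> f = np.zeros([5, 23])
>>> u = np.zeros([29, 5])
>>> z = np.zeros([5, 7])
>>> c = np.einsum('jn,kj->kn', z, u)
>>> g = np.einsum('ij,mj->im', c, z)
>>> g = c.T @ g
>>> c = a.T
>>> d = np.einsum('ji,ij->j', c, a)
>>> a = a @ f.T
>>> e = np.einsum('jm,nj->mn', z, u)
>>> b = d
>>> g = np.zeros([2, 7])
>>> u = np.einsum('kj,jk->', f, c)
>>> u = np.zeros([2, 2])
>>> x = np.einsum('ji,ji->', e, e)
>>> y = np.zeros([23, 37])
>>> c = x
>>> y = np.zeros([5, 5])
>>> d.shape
(23,)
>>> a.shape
(5, 5)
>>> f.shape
(5, 23)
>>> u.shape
(2, 2)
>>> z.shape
(5, 7)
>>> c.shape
()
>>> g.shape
(2, 7)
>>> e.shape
(7, 29)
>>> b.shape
(23,)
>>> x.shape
()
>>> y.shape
(5, 5)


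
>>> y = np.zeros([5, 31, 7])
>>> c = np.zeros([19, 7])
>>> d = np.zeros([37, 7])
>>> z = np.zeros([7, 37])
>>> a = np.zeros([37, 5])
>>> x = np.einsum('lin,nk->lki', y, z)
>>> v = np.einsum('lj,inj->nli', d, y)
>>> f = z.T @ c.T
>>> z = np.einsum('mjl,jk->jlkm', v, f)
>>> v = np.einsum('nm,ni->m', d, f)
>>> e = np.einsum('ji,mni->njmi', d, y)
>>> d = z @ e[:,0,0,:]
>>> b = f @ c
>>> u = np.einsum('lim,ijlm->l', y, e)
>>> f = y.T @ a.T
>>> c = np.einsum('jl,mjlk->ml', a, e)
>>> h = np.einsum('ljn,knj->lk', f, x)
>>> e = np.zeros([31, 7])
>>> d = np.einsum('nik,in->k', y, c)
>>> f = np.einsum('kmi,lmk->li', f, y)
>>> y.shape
(5, 31, 7)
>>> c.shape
(31, 5)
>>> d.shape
(7,)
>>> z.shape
(37, 5, 19, 31)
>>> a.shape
(37, 5)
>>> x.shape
(5, 37, 31)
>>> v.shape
(7,)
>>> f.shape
(5, 37)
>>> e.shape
(31, 7)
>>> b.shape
(37, 7)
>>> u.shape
(5,)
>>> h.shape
(7, 5)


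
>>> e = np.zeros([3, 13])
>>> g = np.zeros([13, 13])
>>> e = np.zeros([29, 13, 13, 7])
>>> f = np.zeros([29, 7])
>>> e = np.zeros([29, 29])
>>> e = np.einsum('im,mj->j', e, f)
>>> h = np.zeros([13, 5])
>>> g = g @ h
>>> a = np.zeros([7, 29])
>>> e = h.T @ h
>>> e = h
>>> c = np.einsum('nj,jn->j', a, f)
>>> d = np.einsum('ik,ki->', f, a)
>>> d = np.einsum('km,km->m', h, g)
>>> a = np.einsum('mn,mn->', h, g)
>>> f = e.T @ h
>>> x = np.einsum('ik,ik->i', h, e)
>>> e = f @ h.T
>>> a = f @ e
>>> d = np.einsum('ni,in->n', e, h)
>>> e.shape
(5, 13)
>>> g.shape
(13, 5)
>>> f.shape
(5, 5)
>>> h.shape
(13, 5)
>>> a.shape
(5, 13)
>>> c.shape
(29,)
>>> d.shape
(5,)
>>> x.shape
(13,)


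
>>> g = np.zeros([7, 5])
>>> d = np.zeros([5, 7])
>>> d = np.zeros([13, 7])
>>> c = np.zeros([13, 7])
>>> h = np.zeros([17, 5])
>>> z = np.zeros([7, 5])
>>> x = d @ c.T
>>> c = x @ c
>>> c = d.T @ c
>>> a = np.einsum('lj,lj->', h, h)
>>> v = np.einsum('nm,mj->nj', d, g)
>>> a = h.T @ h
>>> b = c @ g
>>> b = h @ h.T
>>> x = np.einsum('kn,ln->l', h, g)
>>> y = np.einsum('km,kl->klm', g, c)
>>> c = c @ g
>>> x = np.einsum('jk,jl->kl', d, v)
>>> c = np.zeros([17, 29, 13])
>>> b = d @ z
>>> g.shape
(7, 5)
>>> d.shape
(13, 7)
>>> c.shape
(17, 29, 13)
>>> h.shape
(17, 5)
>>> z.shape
(7, 5)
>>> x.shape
(7, 5)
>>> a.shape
(5, 5)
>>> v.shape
(13, 5)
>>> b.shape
(13, 5)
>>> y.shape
(7, 7, 5)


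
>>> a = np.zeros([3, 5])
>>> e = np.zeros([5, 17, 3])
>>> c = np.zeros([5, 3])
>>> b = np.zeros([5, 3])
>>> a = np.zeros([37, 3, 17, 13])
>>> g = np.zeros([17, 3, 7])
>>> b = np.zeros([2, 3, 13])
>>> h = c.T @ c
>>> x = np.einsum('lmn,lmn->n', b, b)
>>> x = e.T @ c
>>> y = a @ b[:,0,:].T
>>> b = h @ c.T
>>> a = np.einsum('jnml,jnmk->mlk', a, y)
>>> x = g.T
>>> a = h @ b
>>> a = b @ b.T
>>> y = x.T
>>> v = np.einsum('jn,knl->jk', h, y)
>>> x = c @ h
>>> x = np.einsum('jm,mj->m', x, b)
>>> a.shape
(3, 3)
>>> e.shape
(5, 17, 3)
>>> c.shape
(5, 3)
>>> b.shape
(3, 5)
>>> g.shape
(17, 3, 7)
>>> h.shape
(3, 3)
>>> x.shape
(3,)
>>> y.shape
(17, 3, 7)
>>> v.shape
(3, 17)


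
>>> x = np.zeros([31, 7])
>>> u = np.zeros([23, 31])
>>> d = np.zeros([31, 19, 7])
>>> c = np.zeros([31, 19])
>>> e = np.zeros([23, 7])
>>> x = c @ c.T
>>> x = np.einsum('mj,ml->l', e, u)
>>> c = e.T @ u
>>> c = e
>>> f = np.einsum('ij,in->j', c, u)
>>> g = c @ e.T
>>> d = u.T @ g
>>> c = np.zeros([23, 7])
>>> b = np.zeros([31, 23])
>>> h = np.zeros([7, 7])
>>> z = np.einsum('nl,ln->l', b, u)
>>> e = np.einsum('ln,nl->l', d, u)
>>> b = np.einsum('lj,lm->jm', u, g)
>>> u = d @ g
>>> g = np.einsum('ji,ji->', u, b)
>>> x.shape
(31,)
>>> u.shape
(31, 23)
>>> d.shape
(31, 23)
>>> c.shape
(23, 7)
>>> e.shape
(31,)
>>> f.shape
(7,)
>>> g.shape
()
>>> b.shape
(31, 23)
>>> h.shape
(7, 7)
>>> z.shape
(23,)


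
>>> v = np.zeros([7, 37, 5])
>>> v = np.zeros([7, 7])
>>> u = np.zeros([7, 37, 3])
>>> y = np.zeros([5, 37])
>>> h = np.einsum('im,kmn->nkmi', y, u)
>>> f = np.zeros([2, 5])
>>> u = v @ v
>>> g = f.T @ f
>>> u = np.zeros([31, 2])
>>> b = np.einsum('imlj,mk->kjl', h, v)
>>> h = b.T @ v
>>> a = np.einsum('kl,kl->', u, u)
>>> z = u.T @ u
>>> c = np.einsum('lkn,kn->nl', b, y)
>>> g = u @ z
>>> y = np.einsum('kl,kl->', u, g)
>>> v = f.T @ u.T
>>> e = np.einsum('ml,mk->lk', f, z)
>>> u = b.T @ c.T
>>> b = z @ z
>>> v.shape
(5, 31)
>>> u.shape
(37, 5, 37)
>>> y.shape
()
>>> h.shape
(37, 5, 7)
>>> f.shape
(2, 5)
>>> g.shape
(31, 2)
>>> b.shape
(2, 2)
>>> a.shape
()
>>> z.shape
(2, 2)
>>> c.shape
(37, 7)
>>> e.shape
(5, 2)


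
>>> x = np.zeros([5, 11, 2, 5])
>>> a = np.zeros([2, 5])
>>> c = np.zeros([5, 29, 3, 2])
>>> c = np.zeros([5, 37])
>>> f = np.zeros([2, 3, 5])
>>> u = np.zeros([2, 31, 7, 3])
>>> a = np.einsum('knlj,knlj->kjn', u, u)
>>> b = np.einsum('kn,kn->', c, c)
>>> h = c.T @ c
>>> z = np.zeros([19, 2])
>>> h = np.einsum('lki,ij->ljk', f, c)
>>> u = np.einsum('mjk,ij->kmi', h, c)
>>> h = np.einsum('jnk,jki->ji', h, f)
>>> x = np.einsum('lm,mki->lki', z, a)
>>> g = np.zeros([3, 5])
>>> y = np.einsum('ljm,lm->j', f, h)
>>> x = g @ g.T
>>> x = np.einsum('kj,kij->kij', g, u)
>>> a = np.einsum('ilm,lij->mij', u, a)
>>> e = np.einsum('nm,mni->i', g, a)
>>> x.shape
(3, 2, 5)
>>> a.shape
(5, 3, 31)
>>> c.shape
(5, 37)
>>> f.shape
(2, 3, 5)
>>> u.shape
(3, 2, 5)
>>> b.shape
()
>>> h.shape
(2, 5)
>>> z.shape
(19, 2)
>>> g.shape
(3, 5)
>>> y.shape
(3,)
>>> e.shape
(31,)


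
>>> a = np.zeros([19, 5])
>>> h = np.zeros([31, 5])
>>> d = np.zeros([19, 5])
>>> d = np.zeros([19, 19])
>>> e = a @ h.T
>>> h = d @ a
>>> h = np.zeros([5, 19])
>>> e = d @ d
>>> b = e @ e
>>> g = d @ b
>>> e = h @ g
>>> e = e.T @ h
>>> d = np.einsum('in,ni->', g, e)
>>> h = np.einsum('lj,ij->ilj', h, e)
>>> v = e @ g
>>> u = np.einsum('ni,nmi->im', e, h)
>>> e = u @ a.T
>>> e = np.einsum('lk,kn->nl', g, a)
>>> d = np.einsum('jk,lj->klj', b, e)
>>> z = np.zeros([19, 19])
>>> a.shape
(19, 5)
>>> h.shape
(19, 5, 19)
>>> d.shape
(19, 5, 19)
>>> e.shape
(5, 19)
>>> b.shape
(19, 19)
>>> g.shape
(19, 19)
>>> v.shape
(19, 19)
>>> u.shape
(19, 5)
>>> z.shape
(19, 19)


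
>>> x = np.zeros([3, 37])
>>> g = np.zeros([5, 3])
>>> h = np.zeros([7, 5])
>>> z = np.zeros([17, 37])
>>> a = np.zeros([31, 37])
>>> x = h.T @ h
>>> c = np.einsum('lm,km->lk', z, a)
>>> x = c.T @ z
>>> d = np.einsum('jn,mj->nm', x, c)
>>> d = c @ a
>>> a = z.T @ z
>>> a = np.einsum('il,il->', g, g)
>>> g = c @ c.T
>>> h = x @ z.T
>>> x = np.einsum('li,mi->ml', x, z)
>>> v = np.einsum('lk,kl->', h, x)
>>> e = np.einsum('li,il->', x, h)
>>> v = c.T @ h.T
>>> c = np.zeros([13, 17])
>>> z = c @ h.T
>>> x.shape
(17, 31)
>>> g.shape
(17, 17)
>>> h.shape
(31, 17)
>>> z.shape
(13, 31)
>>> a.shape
()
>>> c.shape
(13, 17)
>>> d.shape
(17, 37)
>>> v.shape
(31, 31)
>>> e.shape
()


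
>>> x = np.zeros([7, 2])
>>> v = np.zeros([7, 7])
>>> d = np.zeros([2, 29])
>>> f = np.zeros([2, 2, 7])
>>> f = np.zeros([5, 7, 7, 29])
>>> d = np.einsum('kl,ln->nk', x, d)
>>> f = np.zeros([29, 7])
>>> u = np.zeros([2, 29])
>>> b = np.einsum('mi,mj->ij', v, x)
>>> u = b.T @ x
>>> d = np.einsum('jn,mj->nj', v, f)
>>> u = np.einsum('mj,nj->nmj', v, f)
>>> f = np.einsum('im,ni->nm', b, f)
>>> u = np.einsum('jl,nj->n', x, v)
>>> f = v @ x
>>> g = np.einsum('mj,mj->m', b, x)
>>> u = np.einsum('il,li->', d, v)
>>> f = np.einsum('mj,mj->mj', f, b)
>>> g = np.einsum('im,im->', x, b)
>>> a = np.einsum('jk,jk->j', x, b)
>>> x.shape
(7, 2)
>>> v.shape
(7, 7)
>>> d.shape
(7, 7)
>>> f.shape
(7, 2)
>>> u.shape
()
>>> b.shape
(7, 2)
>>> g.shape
()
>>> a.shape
(7,)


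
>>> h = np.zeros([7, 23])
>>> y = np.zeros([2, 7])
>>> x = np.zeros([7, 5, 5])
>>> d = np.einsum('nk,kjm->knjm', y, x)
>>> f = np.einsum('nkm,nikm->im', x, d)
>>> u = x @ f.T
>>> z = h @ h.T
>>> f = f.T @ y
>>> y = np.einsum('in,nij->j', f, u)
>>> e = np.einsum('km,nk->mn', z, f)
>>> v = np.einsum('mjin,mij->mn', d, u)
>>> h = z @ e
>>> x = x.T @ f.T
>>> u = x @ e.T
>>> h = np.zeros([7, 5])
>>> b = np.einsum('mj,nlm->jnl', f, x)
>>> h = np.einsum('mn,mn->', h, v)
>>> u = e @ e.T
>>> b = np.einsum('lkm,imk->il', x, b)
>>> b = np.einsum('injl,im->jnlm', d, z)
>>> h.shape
()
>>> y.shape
(2,)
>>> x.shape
(5, 5, 5)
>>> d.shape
(7, 2, 5, 5)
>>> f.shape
(5, 7)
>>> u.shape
(7, 7)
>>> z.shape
(7, 7)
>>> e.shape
(7, 5)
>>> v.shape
(7, 5)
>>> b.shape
(5, 2, 5, 7)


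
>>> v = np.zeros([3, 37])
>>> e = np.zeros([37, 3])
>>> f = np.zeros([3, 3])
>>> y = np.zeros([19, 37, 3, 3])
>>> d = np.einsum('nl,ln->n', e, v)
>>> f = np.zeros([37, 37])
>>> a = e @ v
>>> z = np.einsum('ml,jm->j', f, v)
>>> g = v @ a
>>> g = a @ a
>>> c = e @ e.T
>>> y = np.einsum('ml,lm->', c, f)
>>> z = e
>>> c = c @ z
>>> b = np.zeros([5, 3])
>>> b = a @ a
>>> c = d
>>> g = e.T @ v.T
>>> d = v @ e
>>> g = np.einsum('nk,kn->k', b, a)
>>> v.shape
(3, 37)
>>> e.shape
(37, 3)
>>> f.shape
(37, 37)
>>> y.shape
()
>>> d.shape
(3, 3)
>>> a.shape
(37, 37)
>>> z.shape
(37, 3)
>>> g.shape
(37,)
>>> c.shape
(37,)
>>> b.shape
(37, 37)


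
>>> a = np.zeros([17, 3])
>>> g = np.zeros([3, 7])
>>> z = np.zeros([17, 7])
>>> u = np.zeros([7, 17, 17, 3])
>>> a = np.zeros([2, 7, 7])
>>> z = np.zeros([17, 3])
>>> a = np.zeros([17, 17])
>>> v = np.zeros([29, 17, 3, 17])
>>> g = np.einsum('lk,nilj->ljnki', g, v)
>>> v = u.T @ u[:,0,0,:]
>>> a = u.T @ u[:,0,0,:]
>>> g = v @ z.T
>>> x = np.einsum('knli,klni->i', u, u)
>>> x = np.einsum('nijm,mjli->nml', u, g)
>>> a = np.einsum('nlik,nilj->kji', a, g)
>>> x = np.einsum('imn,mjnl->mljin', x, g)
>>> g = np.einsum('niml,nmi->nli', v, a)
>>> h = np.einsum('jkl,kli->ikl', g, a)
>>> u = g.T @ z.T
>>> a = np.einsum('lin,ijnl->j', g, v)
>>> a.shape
(17,)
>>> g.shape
(3, 3, 17)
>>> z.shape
(17, 3)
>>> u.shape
(17, 3, 17)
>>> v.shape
(3, 17, 17, 3)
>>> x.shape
(3, 17, 17, 7, 17)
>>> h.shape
(17, 3, 17)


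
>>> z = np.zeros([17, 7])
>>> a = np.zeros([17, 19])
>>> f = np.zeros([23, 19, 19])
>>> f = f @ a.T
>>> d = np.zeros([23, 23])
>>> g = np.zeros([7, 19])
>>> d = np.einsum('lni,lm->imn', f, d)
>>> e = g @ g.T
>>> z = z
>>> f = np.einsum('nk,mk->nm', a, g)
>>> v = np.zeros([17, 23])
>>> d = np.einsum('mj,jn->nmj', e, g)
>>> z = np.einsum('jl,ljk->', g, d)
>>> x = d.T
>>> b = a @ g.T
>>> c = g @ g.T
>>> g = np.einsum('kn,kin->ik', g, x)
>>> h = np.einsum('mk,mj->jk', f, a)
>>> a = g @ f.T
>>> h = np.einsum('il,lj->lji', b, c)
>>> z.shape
()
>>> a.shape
(7, 17)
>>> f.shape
(17, 7)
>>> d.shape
(19, 7, 7)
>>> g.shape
(7, 7)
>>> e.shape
(7, 7)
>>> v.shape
(17, 23)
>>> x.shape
(7, 7, 19)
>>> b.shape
(17, 7)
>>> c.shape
(7, 7)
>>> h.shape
(7, 7, 17)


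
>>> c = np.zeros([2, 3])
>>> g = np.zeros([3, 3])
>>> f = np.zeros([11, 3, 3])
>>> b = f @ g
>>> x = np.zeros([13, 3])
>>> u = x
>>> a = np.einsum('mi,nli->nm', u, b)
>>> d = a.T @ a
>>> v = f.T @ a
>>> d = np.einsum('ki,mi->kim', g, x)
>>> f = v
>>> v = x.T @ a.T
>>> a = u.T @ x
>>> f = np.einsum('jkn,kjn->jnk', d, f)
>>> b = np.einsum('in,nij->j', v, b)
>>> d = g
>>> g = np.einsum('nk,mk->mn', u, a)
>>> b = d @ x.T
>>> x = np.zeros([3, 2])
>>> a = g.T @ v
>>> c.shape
(2, 3)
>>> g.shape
(3, 13)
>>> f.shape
(3, 13, 3)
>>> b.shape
(3, 13)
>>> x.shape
(3, 2)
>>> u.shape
(13, 3)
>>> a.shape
(13, 11)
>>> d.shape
(3, 3)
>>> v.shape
(3, 11)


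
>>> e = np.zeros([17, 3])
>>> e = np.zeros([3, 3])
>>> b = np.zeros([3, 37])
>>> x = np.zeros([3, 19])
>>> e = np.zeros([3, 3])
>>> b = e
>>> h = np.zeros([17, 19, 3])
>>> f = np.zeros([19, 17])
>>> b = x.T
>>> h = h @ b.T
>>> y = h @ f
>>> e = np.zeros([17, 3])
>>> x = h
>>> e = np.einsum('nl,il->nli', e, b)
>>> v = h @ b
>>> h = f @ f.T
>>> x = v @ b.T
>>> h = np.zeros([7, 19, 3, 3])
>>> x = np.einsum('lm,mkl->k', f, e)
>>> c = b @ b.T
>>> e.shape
(17, 3, 19)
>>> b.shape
(19, 3)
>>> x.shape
(3,)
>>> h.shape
(7, 19, 3, 3)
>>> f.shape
(19, 17)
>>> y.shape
(17, 19, 17)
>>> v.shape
(17, 19, 3)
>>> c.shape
(19, 19)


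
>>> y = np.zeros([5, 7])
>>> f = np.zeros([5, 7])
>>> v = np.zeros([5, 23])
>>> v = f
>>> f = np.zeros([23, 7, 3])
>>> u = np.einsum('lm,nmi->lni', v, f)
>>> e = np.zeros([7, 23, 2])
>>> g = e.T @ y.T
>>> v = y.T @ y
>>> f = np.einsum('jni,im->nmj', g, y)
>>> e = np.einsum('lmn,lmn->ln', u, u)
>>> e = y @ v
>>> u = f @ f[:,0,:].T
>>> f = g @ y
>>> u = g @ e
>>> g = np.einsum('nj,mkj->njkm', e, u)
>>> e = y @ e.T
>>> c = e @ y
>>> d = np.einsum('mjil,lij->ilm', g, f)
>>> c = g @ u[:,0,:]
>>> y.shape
(5, 7)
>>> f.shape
(2, 23, 7)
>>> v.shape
(7, 7)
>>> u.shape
(2, 23, 7)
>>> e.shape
(5, 5)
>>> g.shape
(5, 7, 23, 2)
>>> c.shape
(5, 7, 23, 7)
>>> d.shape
(23, 2, 5)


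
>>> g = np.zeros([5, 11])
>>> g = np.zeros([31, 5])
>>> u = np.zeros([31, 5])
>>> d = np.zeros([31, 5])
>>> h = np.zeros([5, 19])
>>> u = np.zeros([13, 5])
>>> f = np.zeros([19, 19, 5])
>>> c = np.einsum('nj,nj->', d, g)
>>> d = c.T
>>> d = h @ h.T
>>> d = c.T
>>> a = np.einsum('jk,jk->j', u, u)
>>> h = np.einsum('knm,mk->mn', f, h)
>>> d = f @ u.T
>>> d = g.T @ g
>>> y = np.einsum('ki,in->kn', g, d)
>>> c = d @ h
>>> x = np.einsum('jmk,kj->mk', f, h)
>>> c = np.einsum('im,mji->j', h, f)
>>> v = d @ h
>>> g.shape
(31, 5)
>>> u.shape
(13, 5)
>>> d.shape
(5, 5)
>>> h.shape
(5, 19)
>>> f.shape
(19, 19, 5)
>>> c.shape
(19,)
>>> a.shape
(13,)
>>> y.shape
(31, 5)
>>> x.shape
(19, 5)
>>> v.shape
(5, 19)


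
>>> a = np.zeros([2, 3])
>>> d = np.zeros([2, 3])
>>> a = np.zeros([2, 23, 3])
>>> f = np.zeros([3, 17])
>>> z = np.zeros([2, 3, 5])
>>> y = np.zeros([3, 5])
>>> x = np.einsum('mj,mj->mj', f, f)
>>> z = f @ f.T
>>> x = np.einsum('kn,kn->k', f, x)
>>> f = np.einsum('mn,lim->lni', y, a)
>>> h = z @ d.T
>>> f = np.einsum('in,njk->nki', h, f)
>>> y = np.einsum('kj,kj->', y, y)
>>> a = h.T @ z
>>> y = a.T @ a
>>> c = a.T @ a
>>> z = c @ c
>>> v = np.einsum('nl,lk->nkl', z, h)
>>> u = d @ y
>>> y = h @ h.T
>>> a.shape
(2, 3)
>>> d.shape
(2, 3)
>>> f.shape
(2, 23, 3)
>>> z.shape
(3, 3)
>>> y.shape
(3, 3)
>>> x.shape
(3,)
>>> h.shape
(3, 2)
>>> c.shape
(3, 3)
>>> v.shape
(3, 2, 3)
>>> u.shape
(2, 3)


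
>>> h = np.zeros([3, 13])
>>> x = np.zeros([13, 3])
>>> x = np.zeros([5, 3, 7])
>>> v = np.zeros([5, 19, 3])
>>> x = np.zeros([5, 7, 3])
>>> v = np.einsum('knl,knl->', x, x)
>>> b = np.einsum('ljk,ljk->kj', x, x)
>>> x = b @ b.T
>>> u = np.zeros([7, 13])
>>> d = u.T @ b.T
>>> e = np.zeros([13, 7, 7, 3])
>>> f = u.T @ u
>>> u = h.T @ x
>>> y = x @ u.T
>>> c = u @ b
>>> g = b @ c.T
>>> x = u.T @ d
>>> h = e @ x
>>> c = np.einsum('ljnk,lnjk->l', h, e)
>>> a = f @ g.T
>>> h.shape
(13, 7, 7, 3)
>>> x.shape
(3, 3)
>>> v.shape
()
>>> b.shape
(3, 7)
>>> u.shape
(13, 3)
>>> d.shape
(13, 3)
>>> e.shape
(13, 7, 7, 3)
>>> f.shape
(13, 13)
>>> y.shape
(3, 13)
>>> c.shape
(13,)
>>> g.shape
(3, 13)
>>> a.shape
(13, 3)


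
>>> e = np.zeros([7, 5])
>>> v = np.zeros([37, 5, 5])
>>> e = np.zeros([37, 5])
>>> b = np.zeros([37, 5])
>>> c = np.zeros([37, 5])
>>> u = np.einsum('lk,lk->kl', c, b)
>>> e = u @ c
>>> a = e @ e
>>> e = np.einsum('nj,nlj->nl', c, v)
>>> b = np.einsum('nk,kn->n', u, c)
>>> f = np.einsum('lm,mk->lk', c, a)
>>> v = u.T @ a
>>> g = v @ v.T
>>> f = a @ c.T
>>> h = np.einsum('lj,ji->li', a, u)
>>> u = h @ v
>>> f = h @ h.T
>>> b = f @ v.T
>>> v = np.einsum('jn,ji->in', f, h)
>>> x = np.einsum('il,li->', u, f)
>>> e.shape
(37, 5)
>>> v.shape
(37, 5)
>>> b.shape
(5, 37)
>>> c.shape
(37, 5)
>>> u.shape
(5, 5)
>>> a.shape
(5, 5)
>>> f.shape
(5, 5)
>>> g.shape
(37, 37)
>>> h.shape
(5, 37)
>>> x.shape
()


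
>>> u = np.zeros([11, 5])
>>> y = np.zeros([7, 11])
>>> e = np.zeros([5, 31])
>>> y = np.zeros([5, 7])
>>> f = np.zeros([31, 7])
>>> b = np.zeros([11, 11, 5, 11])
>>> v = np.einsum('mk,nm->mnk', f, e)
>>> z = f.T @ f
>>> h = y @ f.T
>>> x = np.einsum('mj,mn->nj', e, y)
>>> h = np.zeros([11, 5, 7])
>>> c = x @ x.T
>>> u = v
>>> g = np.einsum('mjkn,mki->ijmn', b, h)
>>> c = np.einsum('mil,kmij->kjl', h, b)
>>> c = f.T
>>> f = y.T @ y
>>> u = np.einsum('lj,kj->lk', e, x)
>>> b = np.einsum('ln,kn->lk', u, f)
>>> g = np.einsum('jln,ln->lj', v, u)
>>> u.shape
(5, 7)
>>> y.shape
(5, 7)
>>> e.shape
(5, 31)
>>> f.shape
(7, 7)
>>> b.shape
(5, 7)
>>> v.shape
(31, 5, 7)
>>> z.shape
(7, 7)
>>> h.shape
(11, 5, 7)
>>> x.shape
(7, 31)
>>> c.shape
(7, 31)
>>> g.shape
(5, 31)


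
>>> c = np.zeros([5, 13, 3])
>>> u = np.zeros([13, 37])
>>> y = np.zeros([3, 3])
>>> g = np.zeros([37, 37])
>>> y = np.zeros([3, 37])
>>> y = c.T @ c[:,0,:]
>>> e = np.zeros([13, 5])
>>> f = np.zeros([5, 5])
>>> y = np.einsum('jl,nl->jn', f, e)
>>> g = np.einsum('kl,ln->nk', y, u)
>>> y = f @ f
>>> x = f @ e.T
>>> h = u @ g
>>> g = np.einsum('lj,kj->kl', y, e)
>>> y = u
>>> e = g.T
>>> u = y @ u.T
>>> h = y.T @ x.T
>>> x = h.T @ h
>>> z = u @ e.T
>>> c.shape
(5, 13, 3)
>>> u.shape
(13, 13)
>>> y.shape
(13, 37)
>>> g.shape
(13, 5)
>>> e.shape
(5, 13)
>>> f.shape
(5, 5)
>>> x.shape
(5, 5)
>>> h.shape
(37, 5)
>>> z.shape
(13, 5)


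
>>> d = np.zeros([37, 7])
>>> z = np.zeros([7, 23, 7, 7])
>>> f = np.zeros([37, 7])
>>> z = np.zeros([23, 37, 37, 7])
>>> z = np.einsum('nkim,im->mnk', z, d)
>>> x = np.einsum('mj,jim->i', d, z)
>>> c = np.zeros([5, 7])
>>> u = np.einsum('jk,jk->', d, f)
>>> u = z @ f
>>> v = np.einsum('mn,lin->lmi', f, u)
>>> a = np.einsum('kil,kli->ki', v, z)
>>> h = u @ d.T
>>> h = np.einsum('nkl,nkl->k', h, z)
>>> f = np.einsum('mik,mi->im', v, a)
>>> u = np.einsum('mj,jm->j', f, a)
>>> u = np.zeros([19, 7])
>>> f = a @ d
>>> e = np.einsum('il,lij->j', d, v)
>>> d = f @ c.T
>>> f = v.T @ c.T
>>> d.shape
(7, 5)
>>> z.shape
(7, 23, 37)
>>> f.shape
(23, 37, 5)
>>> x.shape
(23,)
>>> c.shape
(5, 7)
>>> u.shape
(19, 7)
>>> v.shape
(7, 37, 23)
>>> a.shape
(7, 37)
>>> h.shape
(23,)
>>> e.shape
(23,)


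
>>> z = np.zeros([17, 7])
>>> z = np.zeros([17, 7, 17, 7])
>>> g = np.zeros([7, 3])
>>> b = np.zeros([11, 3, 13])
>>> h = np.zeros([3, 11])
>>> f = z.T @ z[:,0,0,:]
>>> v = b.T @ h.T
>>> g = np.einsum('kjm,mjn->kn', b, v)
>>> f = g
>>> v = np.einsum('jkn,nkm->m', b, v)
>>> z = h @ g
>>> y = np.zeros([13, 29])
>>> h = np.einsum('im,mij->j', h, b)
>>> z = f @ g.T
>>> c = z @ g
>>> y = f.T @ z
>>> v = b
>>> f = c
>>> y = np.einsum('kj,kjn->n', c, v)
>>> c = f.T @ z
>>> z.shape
(11, 11)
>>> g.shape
(11, 3)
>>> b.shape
(11, 3, 13)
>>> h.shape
(13,)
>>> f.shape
(11, 3)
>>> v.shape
(11, 3, 13)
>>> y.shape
(13,)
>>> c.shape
(3, 11)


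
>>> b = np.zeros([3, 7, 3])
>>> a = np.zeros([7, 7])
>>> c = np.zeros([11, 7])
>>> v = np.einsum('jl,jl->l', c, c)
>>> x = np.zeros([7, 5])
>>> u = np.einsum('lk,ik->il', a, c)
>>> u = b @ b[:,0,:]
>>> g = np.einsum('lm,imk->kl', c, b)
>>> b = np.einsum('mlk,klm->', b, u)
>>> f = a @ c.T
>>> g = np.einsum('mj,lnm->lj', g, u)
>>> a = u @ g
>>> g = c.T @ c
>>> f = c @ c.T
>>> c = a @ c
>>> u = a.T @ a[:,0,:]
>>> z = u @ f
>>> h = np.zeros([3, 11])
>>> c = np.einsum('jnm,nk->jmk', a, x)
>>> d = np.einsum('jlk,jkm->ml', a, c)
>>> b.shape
()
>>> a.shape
(3, 7, 11)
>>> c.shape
(3, 11, 5)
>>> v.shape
(7,)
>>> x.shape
(7, 5)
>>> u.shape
(11, 7, 11)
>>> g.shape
(7, 7)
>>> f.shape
(11, 11)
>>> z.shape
(11, 7, 11)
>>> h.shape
(3, 11)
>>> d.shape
(5, 7)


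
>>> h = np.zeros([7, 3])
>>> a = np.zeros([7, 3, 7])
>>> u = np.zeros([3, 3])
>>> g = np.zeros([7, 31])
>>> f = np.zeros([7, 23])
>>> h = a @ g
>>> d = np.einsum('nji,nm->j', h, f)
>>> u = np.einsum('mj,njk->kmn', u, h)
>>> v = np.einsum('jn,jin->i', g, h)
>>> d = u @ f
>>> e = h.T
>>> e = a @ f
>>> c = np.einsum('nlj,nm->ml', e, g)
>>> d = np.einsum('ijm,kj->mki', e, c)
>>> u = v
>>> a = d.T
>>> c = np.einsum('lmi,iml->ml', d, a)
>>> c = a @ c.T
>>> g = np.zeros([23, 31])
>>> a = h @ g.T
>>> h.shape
(7, 3, 31)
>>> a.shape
(7, 3, 23)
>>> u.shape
(3,)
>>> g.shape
(23, 31)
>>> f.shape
(7, 23)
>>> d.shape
(23, 31, 7)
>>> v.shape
(3,)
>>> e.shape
(7, 3, 23)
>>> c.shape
(7, 31, 31)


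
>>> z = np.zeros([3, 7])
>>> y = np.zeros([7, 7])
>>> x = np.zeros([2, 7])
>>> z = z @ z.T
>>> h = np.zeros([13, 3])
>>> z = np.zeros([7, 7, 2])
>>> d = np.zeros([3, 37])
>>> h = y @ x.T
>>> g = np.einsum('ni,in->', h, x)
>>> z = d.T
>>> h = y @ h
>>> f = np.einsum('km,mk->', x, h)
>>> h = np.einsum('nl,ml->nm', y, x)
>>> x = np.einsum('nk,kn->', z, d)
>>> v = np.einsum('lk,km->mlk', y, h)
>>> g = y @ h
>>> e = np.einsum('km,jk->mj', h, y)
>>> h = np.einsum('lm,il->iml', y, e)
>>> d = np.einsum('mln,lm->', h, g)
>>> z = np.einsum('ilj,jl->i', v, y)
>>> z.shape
(2,)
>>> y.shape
(7, 7)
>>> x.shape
()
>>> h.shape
(2, 7, 7)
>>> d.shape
()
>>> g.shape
(7, 2)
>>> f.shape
()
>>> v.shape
(2, 7, 7)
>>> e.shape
(2, 7)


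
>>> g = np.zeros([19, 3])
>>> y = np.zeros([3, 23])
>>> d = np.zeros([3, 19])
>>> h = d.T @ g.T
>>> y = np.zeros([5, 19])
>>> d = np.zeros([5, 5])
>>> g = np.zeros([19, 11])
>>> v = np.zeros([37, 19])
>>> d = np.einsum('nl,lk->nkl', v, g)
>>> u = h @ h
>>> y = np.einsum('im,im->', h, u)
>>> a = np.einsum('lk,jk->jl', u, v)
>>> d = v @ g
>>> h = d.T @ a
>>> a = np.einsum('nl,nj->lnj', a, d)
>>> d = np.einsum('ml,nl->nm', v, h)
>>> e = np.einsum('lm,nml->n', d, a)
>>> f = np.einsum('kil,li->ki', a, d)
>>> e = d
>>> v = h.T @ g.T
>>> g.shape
(19, 11)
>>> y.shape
()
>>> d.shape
(11, 37)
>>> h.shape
(11, 19)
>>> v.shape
(19, 19)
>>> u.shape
(19, 19)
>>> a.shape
(19, 37, 11)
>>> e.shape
(11, 37)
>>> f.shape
(19, 37)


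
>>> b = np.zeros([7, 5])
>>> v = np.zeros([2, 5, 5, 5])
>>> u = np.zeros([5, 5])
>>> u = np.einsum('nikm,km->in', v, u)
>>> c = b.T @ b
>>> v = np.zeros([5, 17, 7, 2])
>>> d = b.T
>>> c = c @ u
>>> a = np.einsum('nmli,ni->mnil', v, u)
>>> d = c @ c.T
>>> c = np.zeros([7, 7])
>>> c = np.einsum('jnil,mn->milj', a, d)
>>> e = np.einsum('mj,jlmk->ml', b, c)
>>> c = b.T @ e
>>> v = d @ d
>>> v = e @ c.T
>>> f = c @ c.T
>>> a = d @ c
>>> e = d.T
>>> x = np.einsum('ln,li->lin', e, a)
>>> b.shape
(7, 5)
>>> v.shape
(7, 5)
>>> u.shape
(5, 2)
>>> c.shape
(5, 2)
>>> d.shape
(5, 5)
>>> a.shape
(5, 2)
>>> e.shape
(5, 5)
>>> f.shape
(5, 5)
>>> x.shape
(5, 2, 5)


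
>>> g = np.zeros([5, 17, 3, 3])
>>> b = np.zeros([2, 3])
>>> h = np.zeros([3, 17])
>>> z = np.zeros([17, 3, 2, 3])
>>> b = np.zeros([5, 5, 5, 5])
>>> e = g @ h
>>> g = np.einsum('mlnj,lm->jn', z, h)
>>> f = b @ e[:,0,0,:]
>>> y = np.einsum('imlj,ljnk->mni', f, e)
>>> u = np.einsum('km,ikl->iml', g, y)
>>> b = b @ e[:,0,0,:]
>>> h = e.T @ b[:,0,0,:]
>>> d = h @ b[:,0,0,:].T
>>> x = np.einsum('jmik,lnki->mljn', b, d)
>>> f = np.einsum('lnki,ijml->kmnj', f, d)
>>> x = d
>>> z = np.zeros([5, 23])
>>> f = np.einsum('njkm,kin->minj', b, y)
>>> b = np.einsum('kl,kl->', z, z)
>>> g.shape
(3, 2)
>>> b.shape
()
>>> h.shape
(17, 3, 17, 17)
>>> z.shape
(5, 23)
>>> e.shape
(5, 17, 3, 17)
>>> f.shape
(17, 3, 5, 5)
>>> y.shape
(5, 3, 5)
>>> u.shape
(5, 2, 5)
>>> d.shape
(17, 3, 17, 5)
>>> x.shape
(17, 3, 17, 5)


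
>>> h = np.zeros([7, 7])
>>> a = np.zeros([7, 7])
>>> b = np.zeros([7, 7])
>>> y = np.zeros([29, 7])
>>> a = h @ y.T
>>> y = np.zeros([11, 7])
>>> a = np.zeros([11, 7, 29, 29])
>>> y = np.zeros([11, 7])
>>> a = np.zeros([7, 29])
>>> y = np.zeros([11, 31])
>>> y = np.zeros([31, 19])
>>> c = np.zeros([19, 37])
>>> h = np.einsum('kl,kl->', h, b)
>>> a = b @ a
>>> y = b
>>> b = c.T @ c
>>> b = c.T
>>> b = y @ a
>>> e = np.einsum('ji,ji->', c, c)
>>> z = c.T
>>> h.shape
()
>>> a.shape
(7, 29)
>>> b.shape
(7, 29)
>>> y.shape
(7, 7)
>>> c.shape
(19, 37)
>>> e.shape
()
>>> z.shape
(37, 19)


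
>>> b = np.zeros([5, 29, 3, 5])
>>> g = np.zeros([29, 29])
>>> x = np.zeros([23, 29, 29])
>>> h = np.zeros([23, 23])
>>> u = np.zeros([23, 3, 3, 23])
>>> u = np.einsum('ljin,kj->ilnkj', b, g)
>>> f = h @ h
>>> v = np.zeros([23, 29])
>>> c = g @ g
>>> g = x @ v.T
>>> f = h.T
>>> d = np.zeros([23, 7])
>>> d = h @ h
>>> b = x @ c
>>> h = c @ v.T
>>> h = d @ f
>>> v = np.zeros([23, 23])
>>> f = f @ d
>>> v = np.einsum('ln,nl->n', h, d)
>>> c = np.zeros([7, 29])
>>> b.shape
(23, 29, 29)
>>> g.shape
(23, 29, 23)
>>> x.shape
(23, 29, 29)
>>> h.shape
(23, 23)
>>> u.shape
(3, 5, 5, 29, 29)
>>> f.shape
(23, 23)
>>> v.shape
(23,)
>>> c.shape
(7, 29)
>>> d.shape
(23, 23)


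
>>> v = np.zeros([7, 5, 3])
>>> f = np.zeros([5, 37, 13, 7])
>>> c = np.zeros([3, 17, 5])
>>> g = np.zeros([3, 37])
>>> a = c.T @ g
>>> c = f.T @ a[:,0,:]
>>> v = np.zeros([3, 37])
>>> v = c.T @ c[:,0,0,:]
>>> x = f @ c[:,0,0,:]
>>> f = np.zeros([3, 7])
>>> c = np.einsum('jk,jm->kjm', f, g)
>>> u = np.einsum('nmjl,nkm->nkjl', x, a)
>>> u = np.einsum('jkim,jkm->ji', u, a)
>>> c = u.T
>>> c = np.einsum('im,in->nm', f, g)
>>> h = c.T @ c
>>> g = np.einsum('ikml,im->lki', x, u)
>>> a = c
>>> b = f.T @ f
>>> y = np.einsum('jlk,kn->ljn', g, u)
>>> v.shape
(37, 37, 13, 37)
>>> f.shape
(3, 7)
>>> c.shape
(37, 7)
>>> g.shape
(37, 37, 5)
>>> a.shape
(37, 7)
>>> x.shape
(5, 37, 13, 37)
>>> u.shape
(5, 13)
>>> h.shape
(7, 7)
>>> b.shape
(7, 7)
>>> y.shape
(37, 37, 13)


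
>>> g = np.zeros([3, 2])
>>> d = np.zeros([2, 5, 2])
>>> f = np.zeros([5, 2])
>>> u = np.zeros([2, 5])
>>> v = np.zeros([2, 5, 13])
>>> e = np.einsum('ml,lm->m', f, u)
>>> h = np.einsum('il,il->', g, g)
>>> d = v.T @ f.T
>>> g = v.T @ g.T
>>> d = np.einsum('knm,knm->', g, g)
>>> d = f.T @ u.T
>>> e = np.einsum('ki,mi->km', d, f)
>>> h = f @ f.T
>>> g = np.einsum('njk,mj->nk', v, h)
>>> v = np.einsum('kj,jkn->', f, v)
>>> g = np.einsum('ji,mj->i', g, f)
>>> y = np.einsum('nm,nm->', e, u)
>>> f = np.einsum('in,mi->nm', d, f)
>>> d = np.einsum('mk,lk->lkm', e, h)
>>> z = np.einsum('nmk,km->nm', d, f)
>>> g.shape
(13,)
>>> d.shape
(5, 5, 2)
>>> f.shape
(2, 5)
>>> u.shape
(2, 5)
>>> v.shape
()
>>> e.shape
(2, 5)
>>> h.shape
(5, 5)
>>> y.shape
()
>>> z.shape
(5, 5)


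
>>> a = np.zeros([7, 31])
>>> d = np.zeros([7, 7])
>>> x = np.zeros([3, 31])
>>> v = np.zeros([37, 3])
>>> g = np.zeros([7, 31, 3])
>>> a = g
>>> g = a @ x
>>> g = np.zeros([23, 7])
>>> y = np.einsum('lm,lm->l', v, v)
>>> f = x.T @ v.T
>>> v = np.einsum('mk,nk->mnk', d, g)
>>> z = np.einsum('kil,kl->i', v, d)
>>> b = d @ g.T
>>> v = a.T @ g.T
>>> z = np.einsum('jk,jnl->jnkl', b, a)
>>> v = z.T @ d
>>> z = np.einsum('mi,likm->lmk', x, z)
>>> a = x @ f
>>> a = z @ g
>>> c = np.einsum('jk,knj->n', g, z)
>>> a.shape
(7, 3, 7)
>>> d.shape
(7, 7)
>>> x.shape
(3, 31)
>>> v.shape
(3, 23, 31, 7)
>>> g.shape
(23, 7)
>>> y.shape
(37,)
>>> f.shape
(31, 37)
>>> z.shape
(7, 3, 23)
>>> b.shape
(7, 23)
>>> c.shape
(3,)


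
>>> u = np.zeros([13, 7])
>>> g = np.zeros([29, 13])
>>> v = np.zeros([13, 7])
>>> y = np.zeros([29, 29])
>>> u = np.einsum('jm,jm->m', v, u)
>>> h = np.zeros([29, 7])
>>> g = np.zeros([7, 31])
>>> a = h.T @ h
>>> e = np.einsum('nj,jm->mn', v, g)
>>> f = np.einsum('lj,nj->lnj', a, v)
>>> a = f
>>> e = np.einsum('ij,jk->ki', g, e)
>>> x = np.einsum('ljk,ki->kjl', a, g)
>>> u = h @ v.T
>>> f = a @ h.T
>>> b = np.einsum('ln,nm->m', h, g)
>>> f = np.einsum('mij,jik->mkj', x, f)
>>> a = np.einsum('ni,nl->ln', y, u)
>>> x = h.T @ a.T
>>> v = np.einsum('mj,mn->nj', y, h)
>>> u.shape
(29, 13)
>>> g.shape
(7, 31)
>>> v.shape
(7, 29)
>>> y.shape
(29, 29)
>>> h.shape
(29, 7)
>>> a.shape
(13, 29)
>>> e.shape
(13, 7)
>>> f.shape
(7, 29, 7)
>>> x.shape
(7, 13)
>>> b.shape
(31,)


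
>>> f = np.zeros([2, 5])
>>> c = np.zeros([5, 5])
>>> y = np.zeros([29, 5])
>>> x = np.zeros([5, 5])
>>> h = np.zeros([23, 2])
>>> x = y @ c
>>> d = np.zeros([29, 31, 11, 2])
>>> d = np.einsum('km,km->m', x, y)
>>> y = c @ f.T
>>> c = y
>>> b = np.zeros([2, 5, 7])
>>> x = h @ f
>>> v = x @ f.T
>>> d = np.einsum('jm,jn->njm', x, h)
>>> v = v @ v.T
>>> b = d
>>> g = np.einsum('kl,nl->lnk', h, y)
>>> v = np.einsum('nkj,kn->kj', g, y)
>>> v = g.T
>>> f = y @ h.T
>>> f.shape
(5, 23)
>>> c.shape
(5, 2)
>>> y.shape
(5, 2)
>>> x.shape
(23, 5)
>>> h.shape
(23, 2)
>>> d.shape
(2, 23, 5)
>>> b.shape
(2, 23, 5)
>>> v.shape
(23, 5, 2)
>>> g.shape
(2, 5, 23)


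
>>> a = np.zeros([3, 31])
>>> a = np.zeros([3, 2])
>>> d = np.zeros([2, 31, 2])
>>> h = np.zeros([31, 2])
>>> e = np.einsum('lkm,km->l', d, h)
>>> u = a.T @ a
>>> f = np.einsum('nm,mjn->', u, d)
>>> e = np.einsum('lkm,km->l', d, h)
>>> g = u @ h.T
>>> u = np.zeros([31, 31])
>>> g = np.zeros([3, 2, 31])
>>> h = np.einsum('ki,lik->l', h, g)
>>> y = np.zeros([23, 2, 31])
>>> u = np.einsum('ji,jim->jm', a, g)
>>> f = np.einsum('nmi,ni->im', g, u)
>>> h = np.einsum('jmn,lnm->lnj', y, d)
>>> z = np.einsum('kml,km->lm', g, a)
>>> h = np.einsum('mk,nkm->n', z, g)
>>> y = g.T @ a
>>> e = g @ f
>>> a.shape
(3, 2)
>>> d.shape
(2, 31, 2)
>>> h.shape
(3,)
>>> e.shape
(3, 2, 2)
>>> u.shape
(3, 31)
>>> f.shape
(31, 2)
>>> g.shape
(3, 2, 31)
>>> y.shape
(31, 2, 2)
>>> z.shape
(31, 2)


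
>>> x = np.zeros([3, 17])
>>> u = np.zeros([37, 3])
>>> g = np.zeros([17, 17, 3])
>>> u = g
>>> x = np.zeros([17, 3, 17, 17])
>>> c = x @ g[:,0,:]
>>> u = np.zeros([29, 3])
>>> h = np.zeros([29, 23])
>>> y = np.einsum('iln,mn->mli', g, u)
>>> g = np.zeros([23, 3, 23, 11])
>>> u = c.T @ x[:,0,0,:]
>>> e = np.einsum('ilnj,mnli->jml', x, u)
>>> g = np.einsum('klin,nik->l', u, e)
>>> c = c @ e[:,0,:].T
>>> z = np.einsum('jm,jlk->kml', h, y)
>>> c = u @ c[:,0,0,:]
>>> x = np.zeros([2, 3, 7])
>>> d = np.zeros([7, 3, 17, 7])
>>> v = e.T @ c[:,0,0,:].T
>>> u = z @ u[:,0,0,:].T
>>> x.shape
(2, 3, 7)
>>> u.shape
(17, 23, 3)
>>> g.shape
(17,)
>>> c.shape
(3, 17, 3, 17)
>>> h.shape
(29, 23)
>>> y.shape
(29, 17, 17)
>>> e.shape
(17, 3, 3)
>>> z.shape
(17, 23, 17)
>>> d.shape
(7, 3, 17, 7)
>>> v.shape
(3, 3, 3)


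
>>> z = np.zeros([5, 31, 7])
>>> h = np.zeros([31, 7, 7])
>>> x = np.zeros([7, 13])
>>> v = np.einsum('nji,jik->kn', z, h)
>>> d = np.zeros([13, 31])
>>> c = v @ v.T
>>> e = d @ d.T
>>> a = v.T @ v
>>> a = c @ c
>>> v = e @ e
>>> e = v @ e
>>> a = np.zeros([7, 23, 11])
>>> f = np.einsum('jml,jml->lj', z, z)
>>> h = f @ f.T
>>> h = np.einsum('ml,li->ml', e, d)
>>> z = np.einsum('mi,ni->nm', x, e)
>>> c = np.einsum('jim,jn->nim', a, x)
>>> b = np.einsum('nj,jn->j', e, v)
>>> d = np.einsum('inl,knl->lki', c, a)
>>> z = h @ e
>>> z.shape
(13, 13)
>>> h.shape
(13, 13)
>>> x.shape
(7, 13)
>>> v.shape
(13, 13)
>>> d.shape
(11, 7, 13)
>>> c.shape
(13, 23, 11)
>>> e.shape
(13, 13)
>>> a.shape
(7, 23, 11)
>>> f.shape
(7, 5)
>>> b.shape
(13,)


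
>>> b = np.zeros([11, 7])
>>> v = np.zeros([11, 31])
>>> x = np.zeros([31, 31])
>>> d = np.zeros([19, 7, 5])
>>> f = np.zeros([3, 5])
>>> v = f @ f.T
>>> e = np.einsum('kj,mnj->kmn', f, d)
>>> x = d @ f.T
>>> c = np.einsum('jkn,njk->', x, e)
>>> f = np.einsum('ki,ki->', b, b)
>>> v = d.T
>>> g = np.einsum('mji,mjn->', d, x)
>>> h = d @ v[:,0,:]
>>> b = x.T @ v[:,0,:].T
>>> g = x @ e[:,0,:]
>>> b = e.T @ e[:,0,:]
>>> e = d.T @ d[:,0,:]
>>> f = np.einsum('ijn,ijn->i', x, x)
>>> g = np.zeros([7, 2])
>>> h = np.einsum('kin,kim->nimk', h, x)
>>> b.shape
(7, 19, 7)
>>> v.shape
(5, 7, 19)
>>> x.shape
(19, 7, 3)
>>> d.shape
(19, 7, 5)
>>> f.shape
(19,)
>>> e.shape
(5, 7, 5)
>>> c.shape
()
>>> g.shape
(7, 2)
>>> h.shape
(19, 7, 3, 19)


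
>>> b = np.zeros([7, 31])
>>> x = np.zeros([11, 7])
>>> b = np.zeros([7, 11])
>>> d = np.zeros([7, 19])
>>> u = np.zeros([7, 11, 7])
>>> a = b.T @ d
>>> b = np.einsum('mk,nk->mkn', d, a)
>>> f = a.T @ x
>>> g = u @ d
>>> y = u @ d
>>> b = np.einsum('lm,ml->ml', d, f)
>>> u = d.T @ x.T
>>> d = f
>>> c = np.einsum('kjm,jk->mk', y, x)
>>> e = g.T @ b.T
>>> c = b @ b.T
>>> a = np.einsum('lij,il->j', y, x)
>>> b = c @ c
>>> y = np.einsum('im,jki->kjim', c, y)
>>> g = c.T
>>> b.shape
(19, 19)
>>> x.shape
(11, 7)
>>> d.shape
(19, 7)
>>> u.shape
(19, 11)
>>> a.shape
(19,)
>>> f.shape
(19, 7)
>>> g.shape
(19, 19)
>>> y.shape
(11, 7, 19, 19)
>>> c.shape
(19, 19)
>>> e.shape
(19, 11, 19)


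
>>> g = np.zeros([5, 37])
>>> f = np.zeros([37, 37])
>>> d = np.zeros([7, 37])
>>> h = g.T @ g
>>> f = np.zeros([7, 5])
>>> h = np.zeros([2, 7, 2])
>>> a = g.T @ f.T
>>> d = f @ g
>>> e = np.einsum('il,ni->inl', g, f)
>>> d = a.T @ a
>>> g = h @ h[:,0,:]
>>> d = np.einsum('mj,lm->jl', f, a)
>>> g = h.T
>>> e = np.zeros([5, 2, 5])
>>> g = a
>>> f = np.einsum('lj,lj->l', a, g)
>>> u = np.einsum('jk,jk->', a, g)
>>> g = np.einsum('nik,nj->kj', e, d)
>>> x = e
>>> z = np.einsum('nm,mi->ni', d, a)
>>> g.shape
(5, 37)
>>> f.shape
(37,)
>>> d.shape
(5, 37)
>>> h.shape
(2, 7, 2)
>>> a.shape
(37, 7)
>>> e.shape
(5, 2, 5)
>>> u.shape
()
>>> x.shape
(5, 2, 5)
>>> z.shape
(5, 7)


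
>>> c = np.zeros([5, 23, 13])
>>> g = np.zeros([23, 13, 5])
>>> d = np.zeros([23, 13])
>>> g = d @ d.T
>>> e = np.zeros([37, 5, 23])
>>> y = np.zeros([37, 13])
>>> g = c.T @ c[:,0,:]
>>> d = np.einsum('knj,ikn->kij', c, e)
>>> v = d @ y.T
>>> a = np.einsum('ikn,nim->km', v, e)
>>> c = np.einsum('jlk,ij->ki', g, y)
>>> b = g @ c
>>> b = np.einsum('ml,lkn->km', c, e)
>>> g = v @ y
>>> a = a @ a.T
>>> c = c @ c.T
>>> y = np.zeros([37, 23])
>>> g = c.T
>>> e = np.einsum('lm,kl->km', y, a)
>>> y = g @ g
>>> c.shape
(13, 13)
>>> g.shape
(13, 13)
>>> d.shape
(5, 37, 13)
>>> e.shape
(37, 23)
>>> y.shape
(13, 13)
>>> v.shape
(5, 37, 37)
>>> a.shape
(37, 37)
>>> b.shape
(5, 13)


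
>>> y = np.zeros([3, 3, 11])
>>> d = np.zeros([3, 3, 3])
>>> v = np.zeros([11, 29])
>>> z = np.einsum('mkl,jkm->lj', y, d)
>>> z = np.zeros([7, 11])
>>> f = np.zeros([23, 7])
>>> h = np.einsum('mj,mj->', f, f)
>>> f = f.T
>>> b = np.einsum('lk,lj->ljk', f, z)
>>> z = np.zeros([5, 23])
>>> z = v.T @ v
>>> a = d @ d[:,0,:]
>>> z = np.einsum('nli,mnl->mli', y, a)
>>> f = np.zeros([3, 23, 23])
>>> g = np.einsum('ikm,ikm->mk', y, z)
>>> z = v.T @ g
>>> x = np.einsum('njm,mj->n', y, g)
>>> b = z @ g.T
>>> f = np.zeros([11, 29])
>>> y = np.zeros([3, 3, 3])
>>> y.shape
(3, 3, 3)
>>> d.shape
(3, 3, 3)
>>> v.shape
(11, 29)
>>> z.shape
(29, 3)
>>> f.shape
(11, 29)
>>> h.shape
()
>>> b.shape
(29, 11)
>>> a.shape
(3, 3, 3)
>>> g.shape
(11, 3)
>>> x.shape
(3,)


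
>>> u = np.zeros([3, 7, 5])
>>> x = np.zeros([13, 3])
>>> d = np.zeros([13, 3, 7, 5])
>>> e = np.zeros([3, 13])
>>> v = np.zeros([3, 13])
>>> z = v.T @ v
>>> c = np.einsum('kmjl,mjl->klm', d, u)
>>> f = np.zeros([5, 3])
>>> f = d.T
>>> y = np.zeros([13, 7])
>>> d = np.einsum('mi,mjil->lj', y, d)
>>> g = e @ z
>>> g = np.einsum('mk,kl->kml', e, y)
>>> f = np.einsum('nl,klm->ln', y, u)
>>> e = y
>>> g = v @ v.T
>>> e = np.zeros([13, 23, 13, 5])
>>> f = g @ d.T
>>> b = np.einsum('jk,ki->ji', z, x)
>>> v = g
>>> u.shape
(3, 7, 5)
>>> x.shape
(13, 3)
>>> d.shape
(5, 3)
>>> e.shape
(13, 23, 13, 5)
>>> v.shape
(3, 3)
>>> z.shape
(13, 13)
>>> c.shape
(13, 5, 3)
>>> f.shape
(3, 5)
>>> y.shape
(13, 7)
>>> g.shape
(3, 3)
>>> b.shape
(13, 3)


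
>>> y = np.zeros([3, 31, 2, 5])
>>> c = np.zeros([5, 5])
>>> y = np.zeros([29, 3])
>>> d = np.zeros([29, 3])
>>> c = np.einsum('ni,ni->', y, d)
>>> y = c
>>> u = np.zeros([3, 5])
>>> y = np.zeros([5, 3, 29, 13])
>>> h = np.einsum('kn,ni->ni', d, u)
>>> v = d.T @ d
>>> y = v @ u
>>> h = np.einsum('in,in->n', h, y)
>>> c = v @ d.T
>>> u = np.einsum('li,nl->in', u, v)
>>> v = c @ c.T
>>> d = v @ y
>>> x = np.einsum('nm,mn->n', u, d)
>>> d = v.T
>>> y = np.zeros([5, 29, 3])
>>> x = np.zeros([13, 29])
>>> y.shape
(5, 29, 3)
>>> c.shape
(3, 29)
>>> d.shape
(3, 3)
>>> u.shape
(5, 3)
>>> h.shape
(5,)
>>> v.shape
(3, 3)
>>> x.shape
(13, 29)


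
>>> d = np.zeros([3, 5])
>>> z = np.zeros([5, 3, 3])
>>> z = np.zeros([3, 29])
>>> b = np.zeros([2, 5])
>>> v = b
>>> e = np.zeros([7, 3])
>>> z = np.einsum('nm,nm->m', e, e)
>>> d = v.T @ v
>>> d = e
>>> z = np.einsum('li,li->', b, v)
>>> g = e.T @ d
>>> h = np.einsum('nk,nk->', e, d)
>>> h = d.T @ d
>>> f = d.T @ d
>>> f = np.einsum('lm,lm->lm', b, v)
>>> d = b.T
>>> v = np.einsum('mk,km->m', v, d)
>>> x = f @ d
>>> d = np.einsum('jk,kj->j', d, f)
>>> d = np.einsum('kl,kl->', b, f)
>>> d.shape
()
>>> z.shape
()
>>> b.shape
(2, 5)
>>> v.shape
(2,)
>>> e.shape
(7, 3)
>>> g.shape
(3, 3)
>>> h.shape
(3, 3)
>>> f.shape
(2, 5)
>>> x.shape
(2, 2)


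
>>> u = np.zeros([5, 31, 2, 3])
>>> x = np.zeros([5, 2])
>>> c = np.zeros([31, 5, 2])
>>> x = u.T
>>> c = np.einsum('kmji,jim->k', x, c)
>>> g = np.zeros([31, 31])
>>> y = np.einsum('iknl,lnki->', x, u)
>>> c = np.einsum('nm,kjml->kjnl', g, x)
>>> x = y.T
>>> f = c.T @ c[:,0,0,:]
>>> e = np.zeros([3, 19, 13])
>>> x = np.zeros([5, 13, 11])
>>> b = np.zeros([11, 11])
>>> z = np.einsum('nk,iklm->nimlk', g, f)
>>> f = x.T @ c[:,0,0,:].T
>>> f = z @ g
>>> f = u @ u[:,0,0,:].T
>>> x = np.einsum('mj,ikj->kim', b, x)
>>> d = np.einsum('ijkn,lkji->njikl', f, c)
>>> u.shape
(5, 31, 2, 3)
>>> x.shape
(13, 5, 11)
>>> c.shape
(3, 2, 31, 5)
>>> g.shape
(31, 31)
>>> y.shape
()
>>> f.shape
(5, 31, 2, 5)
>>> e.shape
(3, 19, 13)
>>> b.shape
(11, 11)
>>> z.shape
(31, 5, 5, 2, 31)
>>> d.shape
(5, 31, 5, 2, 3)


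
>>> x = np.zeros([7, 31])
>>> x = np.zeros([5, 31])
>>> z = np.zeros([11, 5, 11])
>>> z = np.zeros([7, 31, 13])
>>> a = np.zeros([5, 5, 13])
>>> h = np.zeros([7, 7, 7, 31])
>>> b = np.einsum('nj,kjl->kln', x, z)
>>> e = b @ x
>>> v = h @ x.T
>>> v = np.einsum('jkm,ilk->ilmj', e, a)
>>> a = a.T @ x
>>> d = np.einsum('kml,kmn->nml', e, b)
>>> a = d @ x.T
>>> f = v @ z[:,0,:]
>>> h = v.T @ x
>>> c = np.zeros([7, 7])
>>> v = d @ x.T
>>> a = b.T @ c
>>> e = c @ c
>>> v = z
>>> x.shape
(5, 31)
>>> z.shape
(7, 31, 13)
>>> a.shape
(5, 13, 7)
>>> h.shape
(7, 31, 5, 31)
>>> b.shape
(7, 13, 5)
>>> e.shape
(7, 7)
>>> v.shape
(7, 31, 13)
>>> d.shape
(5, 13, 31)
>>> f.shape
(5, 5, 31, 13)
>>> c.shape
(7, 7)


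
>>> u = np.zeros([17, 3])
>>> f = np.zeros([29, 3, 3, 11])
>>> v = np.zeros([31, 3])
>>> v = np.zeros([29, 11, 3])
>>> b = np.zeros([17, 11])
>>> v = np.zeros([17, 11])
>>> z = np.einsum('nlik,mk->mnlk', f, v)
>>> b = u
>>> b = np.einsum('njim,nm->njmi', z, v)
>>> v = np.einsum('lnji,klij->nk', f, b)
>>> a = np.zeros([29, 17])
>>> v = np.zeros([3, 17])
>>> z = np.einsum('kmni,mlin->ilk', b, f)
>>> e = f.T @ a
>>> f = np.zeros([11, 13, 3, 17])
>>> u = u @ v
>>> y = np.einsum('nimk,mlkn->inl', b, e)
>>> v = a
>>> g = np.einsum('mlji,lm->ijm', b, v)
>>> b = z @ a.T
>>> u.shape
(17, 17)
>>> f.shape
(11, 13, 3, 17)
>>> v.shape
(29, 17)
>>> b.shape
(3, 3, 29)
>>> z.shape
(3, 3, 17)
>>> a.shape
(29, 17)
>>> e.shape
(11, 3, 3, 17)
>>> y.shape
(29, 17, 3)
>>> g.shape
(3, 11, 17)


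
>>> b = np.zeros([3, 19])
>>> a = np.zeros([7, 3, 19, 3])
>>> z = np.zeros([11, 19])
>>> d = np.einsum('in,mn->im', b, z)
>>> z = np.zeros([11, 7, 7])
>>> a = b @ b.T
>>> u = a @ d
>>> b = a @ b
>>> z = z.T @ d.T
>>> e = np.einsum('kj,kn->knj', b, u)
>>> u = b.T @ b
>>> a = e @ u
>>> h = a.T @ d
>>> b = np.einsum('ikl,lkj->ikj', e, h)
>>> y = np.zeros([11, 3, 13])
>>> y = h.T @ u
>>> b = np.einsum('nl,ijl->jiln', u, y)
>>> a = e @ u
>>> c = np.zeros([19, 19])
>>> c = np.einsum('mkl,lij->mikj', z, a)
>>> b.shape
(11, 11, 19, 19)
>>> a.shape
(3, 11, 19)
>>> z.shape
(7, 7, 3)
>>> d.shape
(3, 11)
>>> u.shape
(19, 19)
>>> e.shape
(3, 11, 19)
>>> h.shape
(19, 11, 11)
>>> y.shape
(11, 11, 19)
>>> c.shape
(7, 11, 7, 19)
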